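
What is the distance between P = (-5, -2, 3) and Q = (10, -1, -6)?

d = √[(x₂-x₁)² + (y₂-y₁)² + (z₂-z₁)²]
  = √[15² + 1² + (-9)²]
  = √[225 + 1 + 81]
  = √307
  ≈ 17.52

17.52


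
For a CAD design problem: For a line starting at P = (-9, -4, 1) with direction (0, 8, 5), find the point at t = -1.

P(t) = P + t·d
  = (-9 + 0·(-1), -4 + 8·(-1), 1 + 5·(-1))
  = (-9 + 0, -4 - 8, 1 - 5)
  = (-9, -12, -4)

(-9, -12, -4)


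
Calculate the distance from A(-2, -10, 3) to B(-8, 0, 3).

d = √[(x₂-x₁)² + (y₂-y₁)² + (z₂-z₁)²]
  = √[(-6)² + 10² + 0²]
  = √[36 + 100 + 0]
  = √136
  ≈ 11.66

11.66


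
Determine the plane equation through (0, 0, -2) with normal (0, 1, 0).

The plane through P with normal n = (a, b, c) satisfies n·(r - P) = 0,
i.e. ax + by + cz = a·x₀ + b·y₀ + c·z₀.
d = 0·0 + 1·0 + 0·(-2)
  = 0 + 0 + 0
  = 0
Equation: y = 0

y = 0


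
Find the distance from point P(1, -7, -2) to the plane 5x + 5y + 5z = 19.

distance = |a·x₀ + b·y₀ + c·z₀ - d| / √(a² + b² + c²)
  = |5·1 + 5·(-7) + 5·(-2) - 19| / √(5² + 5² + 5²)
  = |5 - 35 - 10 - 19| / √(25 + 25 + 25)
  = |-59| / √75
  = 59 / 8.66
  ≈ 6.813

6.813


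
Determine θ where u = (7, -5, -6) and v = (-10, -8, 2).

u·v = 7·(-10) + (-5)·(-8) + (-6)·2 = -70 + 40 - 12 = -42
|u| = √(7² + (-5)² + (-6)²) = √110 ≈ 10.49
|v| = √((-10)² + (-8)² + 2²) = √168 ≈ 12.96
cos θ = (u·v)/(|u||v|) = -42/(10.49·12.96) ≈ -0.309
θ = arccos(-0.309) ≈ 108°

108°


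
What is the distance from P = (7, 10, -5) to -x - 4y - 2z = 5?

distance = |a·x₀ + b·y₀ + c·z₀ - d| / √(a² + b² + c²)
  = |(-1)·7 + (-4)·10 + (-2)·(-5) - 5| / √((-1)² + (-4)² + (-2)²)
  = |-7 - 40 + 10 - 5| / √(1 + 16 + 4)
  = |-42| / √21
  = 42 / 4.583
  ≈ 9.165

9.165


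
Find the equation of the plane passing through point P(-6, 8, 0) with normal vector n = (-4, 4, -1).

The plane through P with normal n = (a, b, c) satisfies n·(r - P) = 0,
i.e. ax + by + cz = a·x₀ + b·y₀ + c·z₀.
d = (-4)·(-6) + 4·8 + (-1)·0
  = 24 + 32 + 0
  = 56
Equation: -4x + 4y - z = 56

-4x + 4y - z = 56


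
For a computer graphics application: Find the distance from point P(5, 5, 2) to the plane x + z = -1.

distance = |a·x₀ + b·y₀ + c·z₀ - d| / √(a² + b² + c²)
  = |1·5 + 0·5 + 1·2 - (-1)| / √(1² + 0² + 1²)
  = |5 + 0 + 2 + 1| / √(1 + 0 + 1)
  = |8| / √2
  = 8 / 1.414
  ≈ 5.657

5.657


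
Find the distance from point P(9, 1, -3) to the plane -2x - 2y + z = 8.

distance = |a·x₀ + b·y₀ + c·z₀ - d| / √(a² + b² + c²)
  = |(-2)·9 + (-2)·1 + 1·(-3) - 8| / √((-2)² + (-2)² + 1²)
  = |-18 - 2 - 3 - 8| / √(4 + 4 + 1)
  = |-31| / √9
  = 31 / 3
  ≈ 10.33

10.33


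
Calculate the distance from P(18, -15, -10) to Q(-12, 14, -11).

d = √[(x₂-x₁)² + (y₂-y₁)² + (z₂-z₁)²]
  = √[(-30)² + 29² + (-1)²]
  = √[900 + 841 + 1]
  = √1742
  ≈ 41.74

41.74


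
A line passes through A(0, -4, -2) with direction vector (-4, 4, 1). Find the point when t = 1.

P(t) = A + t·d
  = (0 + (-4)·1, -4 + 4·1, -2 + 1·1)
  = (0 - 4, -4 + 4, -2 + 1)
  = (-4, 0, -1)

(-4, 0, -1)


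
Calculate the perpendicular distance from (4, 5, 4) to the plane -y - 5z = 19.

distance = |a·x₀ + b·y₀ + c·z₀ - d| / √(a² + b² + c²)
  = |0·4 + (-1)·5 + (-5)·4 - 19| / √(0² + (-1)² + (-5)²)
  = |0 - 5 - 20 - 19| / √(0 + 1 + 25)
  = |-44| / √26
  = 44 / 5.099
  ≈ 8.629

8.629


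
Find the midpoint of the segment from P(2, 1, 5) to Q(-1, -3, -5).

M = ((x₁+x₂)/2, (y₁+y₂)/2, (z₁+z₂)/2)
  = ((2 - 1)/2, (1 - 3)/2, (5 - 5)/2)
  = (1/2, -2/2, 0/2)
  = (0.5, -1, 0)

(0.5, -1, 0)


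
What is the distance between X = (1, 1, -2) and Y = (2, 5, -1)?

d = √[(x₂-x₁)² + (y₂-y₁)² + (z₂-z₁)²]
  = √[1² + 4² + 1²]
  = √[1 + 16 + 1]
  = √18
  ≈ 4.243

4.243


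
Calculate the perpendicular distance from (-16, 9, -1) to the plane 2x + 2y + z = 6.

distance = |a·x₀ + b·y₀ + c·z₀ - d| / √(a² + b² + c²)
  = |2·(-16) + 2·9 + 1·(-1) - 6| / √(2² + 2² + 1²)
  = |-32 + 18 - 1 - 6| / √(4 + 4 + 1)
  = |-21| / √9
  = 21 / 3
  ≈ 7

7


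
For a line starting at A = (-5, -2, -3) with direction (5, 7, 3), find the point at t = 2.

P(t) = A + t·d
  = (-5 + 5·2, -2 + 7·2, -3 + 3·2)
  = (-5 + 10, -2 + 14, -3 + 6)
  = (5, 12, 3)

(5, 12, 3)


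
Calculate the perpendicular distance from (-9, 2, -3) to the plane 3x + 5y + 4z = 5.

distance = |a·x₀ + b·y₀ + c·z₀ - d| / √(a² + b² + c²)
  = |3·(-9) + 5·2 + 4·(-3) - 5| / √(3² + 5² + 4²)
  = |-27 + 10 - 12 - 5| / √(9 + 25 + 16)
  = |-34| / √50
  = 34 / 7.071
  ≈ 4.808

4.808


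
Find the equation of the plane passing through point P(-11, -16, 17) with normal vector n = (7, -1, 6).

The plane through P with normal n = (a, b, c) satisfies n·(r - P) = 0,
i.e. ax + by + cz = a·x₀ + b·y₀ + c·z₀.
d = 7·(-11) + (-1)·(-16) + 6·17
  = -77 + 16 + 102
  = 41
Equation: 7x - y + 6z = 41

7x - y + 6z = 41


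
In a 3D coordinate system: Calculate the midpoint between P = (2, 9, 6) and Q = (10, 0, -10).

M = ((x₁+x₂)/2, (y₁+y₂)/2, (z₁+z₂)/2)
  = ((2 + 10)/2, (9 + 0)/2, (6 - 10)/2)
  = (12/2, 9/2, -4/2)
  = (6, 4.5, -2)

(6, 4.5, -2)


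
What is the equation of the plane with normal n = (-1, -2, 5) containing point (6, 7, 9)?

The plane through P with normal n = (a, b, c) satisfies n·(r - P) = 0,
i.e. ax + by + cz = a·x₀ + b·y₀ + c·z₀.
d = (-1)·6 + (-2)·7 + 5·9
  = -6 - 14 + 45
  = 25
Equation: -x - 2y + 5z = 25

-x - 2y + 5z = 25


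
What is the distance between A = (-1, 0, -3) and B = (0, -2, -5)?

d = √[(x₂-x₁)² + (y₂-y₁)² + (z₂-z₁)²]
  = √[1² + (-2)² + (-2)²]
  = √[1 + 4 + 4]
  = √9
  ≈ 3

3


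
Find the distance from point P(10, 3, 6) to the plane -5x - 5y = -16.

distance = |a·x₀ + b·y₀ + c·z₀ - d| / √(a² + b² + c²)
  = |(-5)·10 + (-5)·3 + 0·6 - (-16)| / √((-5)² + (-5)² + 0²)
  = |-50 - 15 + 0 + 16| / √(25 + 25 + 0)
  = |-49| / √50
  = 49 / 7.071
  ≈ 6.93

6.93


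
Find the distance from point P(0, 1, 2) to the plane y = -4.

distance = |a·x₀ + b·y₀ + c·z₀ - d| / √(a² + b² + c²)
  = |0·0 + 1·1 + 0·2 - (-4)| / √(0² + 1² + 0²)
  = |0 + 1 + 0 + 4| / √(0 + 1 + 0)
  = |5| / √1
  = 5 / 1
  ≈ 5

5


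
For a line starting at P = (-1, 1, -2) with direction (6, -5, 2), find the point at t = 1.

P(t) = P + t·d
  = (-1 + 6·1, 1 + (-5)·1, -2 + 2·1)
  = (-1 + 6, 1 - 5, -2 + 2)
  = (5, -4, 0)

(5, -4, 0)


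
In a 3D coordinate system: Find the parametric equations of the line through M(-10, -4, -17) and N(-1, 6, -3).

Direction vector d = N - M = (-1 + 10, 6 + 4, -3 + 17) = (9, 10, 14)
Parametric form r = M + t·d:
x = -10 + 9t, y = -4 + 10t, z = -17 + 14t

x = -10 + 9t, y = -4 + 10t, z = -17 + 14t


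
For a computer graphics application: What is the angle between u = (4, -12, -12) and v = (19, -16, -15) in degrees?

u·v = 4·19 + (-12)·(-16) + (-12)·(-15) = 76 + 192 + 180 = 448
|u| = √(4² + (-12)² + (-12)²) = √304 ≈ 17.44
|v| = √(19² + (-16)² + (-15)²) = √842 ≈ 29.02
cos θ = (u·v)/(|u||v|) = 448/(17.44·29.02) ≈ 0.8855
θ = arccos(0.8855) ≈ 27.69°

27.69°


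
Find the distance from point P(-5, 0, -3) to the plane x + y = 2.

distance = |a·x₀ + b·y₀ + c·z₀ - d| / √(a² + b² + c²)
  = |1·(-5) + 1·0 + 0·(-3) - 2| / √(1² + 1² + 0²)
  = |-5 + 0 + 0 - 2| / √(1 + 1 + 0)
  = |-7| / √2
  = 7 / 1.414
  ≈ 4.95

4.95


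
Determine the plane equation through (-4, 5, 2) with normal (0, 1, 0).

The plane through P with normal n = (a, b, c) satisfies n·(r - P) = 0,
i.e. ax + by + cz = a·x₀ + b·y₀ + c·z₀.
d = 0·(-4) + 1·5 + 0·2
  = 0 + 5 + 0
  = 5
Equation: y = 5

y = 5


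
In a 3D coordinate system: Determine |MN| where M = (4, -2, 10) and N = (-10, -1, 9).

d = √[(x₂-x₁)² + (y₂-y₁)² + (z₂-z₁)²]
  = √[(-14)² + 1² + (-1)²]
  = √[196 + 1 + 1]
  = √198
  ≈ 14.07

14.07


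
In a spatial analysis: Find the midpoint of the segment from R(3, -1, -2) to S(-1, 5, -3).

M = ((x₁+x₂)/2, (y₁+y₂)/2, (z₁+z₂)/2)
  = ((3 - 1)/2, (-1 + 5)/2, (-2 - 3)/2)
  = (2/2, 4/2, -5/2)
  = (1, 2, -2.5)

(1, 2, -2.5)


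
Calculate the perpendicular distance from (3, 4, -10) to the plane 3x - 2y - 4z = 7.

distance = |a·x₀ + b·y₀ + c·z₀ - d| / √(a² + b² + c²)
  = |3·3 + (-2)·4 + (-4)·(-10) - 7| / √(3² + (-2)² + (-4)²)
  = |9 - 8 + 40 - 7| / √(9 + 4 + 16)
  = |34| / √29
  = 34 / 5.385
  ≈ 6.314

6.314


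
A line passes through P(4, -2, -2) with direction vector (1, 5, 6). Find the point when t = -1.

P(t) = P + t·d
  = (4 + 1·(-1), -2 + 5·(-1), -2 + 6·(-1))
  = (4 - 1, -2 - 5, -2 - 6)
  = (3, -7, -8)

(3, -7, -8)


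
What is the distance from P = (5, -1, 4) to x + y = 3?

distance = |a·x₀ + b·y₀ + c·z₀ - d| / √(a² + b² + c²)
  = |1·5 + 1·(-1) + 0·4 - 3| / √(1² + 1² + 0²)
  = |5 - 1 + 0 - 3| / √(1 + 1 + 0)
  = |1| / √2
  = 1 / 1.414
  ≈ 0.7071

0.7071


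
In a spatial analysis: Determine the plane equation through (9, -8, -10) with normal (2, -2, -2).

The plane through P with normal n = (a, b, c) satisfies n·(r - P) = 0,
i.e. ax + by + cz = a·x₀ + b·y₀ + c·z₀.
d = 2·9 + (-2)·(-8) + (-2)·(-10)
  = 18 + 16 + 20
  = 54
Equation: 2x - 2y - 2z = 54

2x - 2y - 2z = 54


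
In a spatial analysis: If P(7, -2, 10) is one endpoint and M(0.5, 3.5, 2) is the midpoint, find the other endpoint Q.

Q = 2M - P
  = (2·0.5 - 7, 2·3.5 - (-2), 2·2 - 10)
  = (1 - 7, 7 + 2, 4 - 10)
  = (-6, 9, -6)

(-6, 9, -6)


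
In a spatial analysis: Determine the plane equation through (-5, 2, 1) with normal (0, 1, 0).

The plane through P with normal n = (a, b, c) satisfies n·(r - P) = 0,
i.e. ax + by + cz = a·x₀ + b·y₀ + c·z₀.
d = 0·(-5) + 1·2 + 0·1
  = 0 + 2 + 0
  = 2
Equation: y = 2

y = 2


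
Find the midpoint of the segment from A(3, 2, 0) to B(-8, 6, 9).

M = ((x₁+x₂)/2, (y₁+y₂)/2, (z₁+z₂)/2)
  = ((3 - 8)/2, (2 + 6)/2, (0 + 9)/2)
  = (-5/2, 8/2, 9/2)
  = (-2.5, 4, 4.5)

(-2.5, 4, 4.5)


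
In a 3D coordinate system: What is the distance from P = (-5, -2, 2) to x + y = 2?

distance = |a·x₀ + b·y₀ + c·z₀ - d| / √(a² + b² + c²)
  = |1·(-5) + 1·(-2) + 0·2 - 2| / √(1² + 1² + 0²)
  = |-5 - 2 + 0 - 2| / √(1 + 1 + 0)
  = |-9| / √2
  = 9 / 1.414
  ≈ 6.364

6.364


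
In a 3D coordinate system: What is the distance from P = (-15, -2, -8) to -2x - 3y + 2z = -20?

distance = |a·x₀ + b·y₀ + c·z₀ - d| / √(a² + b² + c²)
  = |(-2)·(-15) + (-3)·(-2) + 2·(-8) - (-20)| / √((-2)² + (-3)² + 2²)
  = |30 + 6 - 16 + 20| / √(4 + 9 + 4)
  = |40| / √17
  = 40 / 4.123
  ≈ 9.701

9.701


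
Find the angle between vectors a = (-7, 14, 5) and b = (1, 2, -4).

a·b = (-7)·1 + 14·2 + 5·(-4) = -7 + 28 - 20 = 1
|a| = √((-7)² + 14² + 5²) = √270 ≈ 16.43
|b| = √(1² + 2² + (-4)²) = √21 ≈ 4.583
cos θ = (a·b)/(|a||b|) = 1/(16.43·4.583) ≈ 0.01328
θ = arccos(0.01328) ≈ 89.24°

89.24°


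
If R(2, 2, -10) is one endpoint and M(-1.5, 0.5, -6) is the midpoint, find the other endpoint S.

S = 2M - R
  = (2·(-1.5) - 2, 2·0.5 - 2, 2·(-6) - (-10))
  = (-3 - 2, 1 - 2, -12 + 10)
  = (-5, -1, -2)

(-5, -1, -2)


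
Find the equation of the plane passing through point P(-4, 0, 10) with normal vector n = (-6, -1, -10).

The plane through P with normal n = (a, b, c) satisfies n·(r - P) = 0,
i.e. ax + by + cz = a·x₀ + b·y₀ + c·z₀.
d = (-6)·(-4) + (-1)·0 + (-10)·10
  = 24 + 0 - 100
  = -76
Equation: -6x - y - 10z = -76

-6x - y - 10z = -76


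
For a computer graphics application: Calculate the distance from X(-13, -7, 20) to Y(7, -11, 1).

d = √[(x₂-x₁)² + (y₂-y₁)² + (z₂-z₁)²]
  = √[20² + (-4)² + (-19)²]
  = √[400 + 16 + 361]
  = √777
  ≈ 27.87

27.87


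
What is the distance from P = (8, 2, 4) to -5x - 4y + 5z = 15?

distance = |a·x₀ + b·y₀ + c·z₀ - d| / √(a² + b² + c²)
  = |(-5)·8 + (-4)·2 + 5·4 - 15| / √((-5)² + (-4)² + 5²)
  = |-40 - 8 + 20 - 15| / √(25 + 16 + 25)
  = |-43| / √66
  = 43 / 8.124
  ≈ 5.293

5.293


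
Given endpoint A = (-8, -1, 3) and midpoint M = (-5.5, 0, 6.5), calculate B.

B = 2M - A
  = (2·(-5.5) - (-8), 2·0 - (-1), 2·6.5 - 3)
  = (-11 + 8, 0 + 1, 13 - 3)
  = (-3, 1, 10)

(-3, 1, 10)


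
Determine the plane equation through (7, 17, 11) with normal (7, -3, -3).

The plane through P with normal n = (a, b, c) satisfies n·(r - P) = 0,
i.e. ax + by + cz = a·x₀ + b·y₀ + c·z₀.
d = 7·7 + (-3)·17 + (-3)·11
  = 49 - 51 - 33
  = -35
Equation: 7x - 3y - 3z = -35

7x - 3y - 3z = -35


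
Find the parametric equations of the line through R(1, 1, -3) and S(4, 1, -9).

Direction vector d = S - R = (4 - 1, 1 - 1, -9 + 3) = (3, 0, -6)
Parametric form r = R + t·d:
x = 1 + 3t, y = 1, z = -3 - 6t

x = 1 + 3t, y = 1, z = -3 - 6t


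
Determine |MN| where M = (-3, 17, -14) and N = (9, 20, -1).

d = √[(x₂-x₁)² + (y₂-y₁)² + (z₂-z₁)²]
  = √[12² + 3² + 13²]
  = √[144 + 9 + 169]
  = √322
  ≈ 17.94

17.94


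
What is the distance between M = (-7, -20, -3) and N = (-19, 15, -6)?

d = √[(x₂-x₁)² + (y₂-y₁)² + (z₂-z₁)²]
  = √[(-12)² + 35² + (-3)²]
  = √[144 + 1225 + 9]
  = √1378
  ≈ 37.12

37.12


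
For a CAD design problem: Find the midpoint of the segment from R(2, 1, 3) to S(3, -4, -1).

M = ((x₁+x₂)/2, (y₁+y₂)/2, (z₁+z₂)/2)
  = ((2 + 3)/2, (1 - 4)/2, (3 - 1)/2)
  = (5/2, -3/2, 2/2)
  = (2.5, -1.5, 1)

(2.5, -1.5, 1)


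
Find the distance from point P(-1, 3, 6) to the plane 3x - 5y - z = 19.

distance = |a·x₀ + b·y₀ + c·z₀ - d| / √(a² + b² + c²)
  = |3·(-1) + (-5)·3 + (-1)·6 - 19| / √(3² + (-5)² + (-1)²)
  = |-3 - 15 - 6 - 19| / √(9 + 25 + 1)
  = |-43| / √35
  = 43 / 5.916
  ≈ 7.268

7.268


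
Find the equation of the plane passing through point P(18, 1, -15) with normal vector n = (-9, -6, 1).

The plane through P with normal n = (a, b, c) satisfies n·(r - P) = 0,
i.e. ax + by + cz = a·x₀ + b·y₀ + c·z₀.
d = (-9)·18 + (-6)·1 + 1·(-15)
  = -162 - 6 - 15
  = -183
Equation: -9x - 6y + z = -183

-9x - 6y + z = -183


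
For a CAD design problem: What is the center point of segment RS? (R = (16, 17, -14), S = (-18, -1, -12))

M = ((x₁+x₂)/2, (y₁+y₂)/2, (z₁+z₂)/2)
  = ((16 - 18)/2, (17 - 1)/2, (-14 - 12)/2)
  = (-2/2, 16/2, -26/2)
  = (-1, 8, -13)

(-1, 8, -13)


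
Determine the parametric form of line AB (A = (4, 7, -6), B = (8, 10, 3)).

Direction vector d = B - A = (8 - 4, 10 - 7, 3 + 6) = (4, 3, 9)
Parametric form r = A + t·d:
x = 4 + 4t, y = 7 + 3t, z = -6 + 9t

x = 4 + 4t, y = 7 + 3t, z = -6 + 9t


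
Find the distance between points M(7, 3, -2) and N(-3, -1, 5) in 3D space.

d = √[(x₂-x₁)² + (y₂-y₁)² + (z₂-z₁)²]
  = √[(-10)² + (-4)² + 7²]
  = √[100 + 16 + 49]
  = √165
  ≈ 12.85

12.85


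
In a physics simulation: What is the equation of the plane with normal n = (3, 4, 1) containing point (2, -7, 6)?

The plane through P with normal n = (a, b, c) satisfies n·(r - P) = 0,
i.e. ax + by + cz = a·x₀ + b·y₀ + c·z₀.
d = 3·2 + 4·(-7) + 1·6
  = 6 - 28 + 6
  = -16
Equation: 3x + 4y + z = -16

3x + 4y + z = -16


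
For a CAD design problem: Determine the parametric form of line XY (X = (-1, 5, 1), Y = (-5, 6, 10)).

Direction vector d = Y - X = (-5 + 1, 6 - 5, 10 - 1) = (-4, 1, 9)
Parametric form r = X + t·d:
x = -1 - 4t, y = 5 + t, z = 1 + 9t

x = -1 - 4t, y = 5 + t, z = 1 + 9t


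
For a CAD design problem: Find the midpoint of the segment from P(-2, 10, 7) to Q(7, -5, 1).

M = ((x₁+x₂)/2, (y₁+y₂)/2, (z₁+z₂)/2)
  = ((-2 + 7)/2, (10 - 5)/2, (7 + 1)/2)
  = (5/2, 5/2, 8/2)
  = (2.5, 2.5, 4)

(2.5, 2.5, 4)


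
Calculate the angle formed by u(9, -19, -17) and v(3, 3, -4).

u·v = 9·3 + (-19)·3 + (-17)·(-4) = 27 - 57 + 68 = 38
|u| = √(9² + (-19)² + (-17)²) = √731 ≈ 27.04
|v| = √(3² + 3² + (-4)²) = √34 ≈ 5.831
cos θ = (u·v)/(|u||v|) = 38/(27.04·5.831) ≈ 0.241
θ = arccos(0.241) ≈ 76.05°

76.05°


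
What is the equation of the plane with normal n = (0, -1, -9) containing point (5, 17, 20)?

The plane through P with normal n = (a, b, c) satisfies n·(r - P) = 0,
i.e. ax + by + cz = a·x₀ + b·y₀ + c·z₀.
d = 0·5 + (-1)·17 + (-9)·20
  = 0 - 17 - 180
  = -197
Equation: -y - 9z = -197

-y - 9z = -197


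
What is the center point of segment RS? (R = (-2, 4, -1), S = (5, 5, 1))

M = ((x₁+x₂)/2, (y₁+y₂)/2, (z₁+z₂)/2)
  = ((-2 + 5)/2, (4 + 5)/2, (-1 + 1)/2)
  = (3/2, 9/2, 0/2)
  = (1.5, 4.5, 0)

(1.5, 4.5, 0)


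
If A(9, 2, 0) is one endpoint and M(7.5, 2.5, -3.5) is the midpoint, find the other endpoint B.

B = 2M - A
  = (2·7.5 - 9, 2·2.5 - 2, 2·(-3.5) - 0)
  = (15 - 9, 5 - 2, -7 + 0)
  = (6, 3, -7)

(6, 3, -7)


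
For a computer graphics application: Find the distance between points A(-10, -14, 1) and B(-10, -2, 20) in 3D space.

d = √[(x₂-x₁)² + (y₂-y₁)² + (z₂-z₁)²]
  = √[0² + 12² + 19²]
  = √[0 + 144 + 361]
  = √505
  ≈ 22.47

22.47


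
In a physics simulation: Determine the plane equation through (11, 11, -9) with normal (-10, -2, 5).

The plane through P with normal n = (a, b, c) satisfies n·(r - P) = 0,
i.e. ax + by + cz = a·x₀ + b·y₀ + c·z₀.
d = (-10)·11 + (-2)·11 + 5·(-9)
  = -110 - 22 - 45
  = -177
Equation: -10x - 2y + 5z = -177

-10x - 2y + 5z = -177


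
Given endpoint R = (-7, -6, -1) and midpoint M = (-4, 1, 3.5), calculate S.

S = 2M - R
  = (2·(-4) - (-7), 2·1 - (-6), 2·3.5 - (-1))
  = (-8 + 7, 2 + 6, 7 + 1)
  = (-1, 8, 8)

(-1, 8, 8)


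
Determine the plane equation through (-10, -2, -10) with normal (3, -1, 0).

The plane through P with normal n = (a, b, c) satisfies n·(r - P) = 0,
i.e. ax + by + cz = a·x₀ + b·y₀ + c·z₀.
d = 3·(-10) + (-1)·(-2) + 0·(-10)
  = -30 + 2 + 0
  = -28
Equation: 3x - y = -28

3x - y = -28


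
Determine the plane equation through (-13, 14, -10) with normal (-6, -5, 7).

The plane through P with normal n = (a, b, c) satisfies n·(r - P) = 0,
i.e. ax + by + cz = a·x₀ + b·y₀ + c·z₀.
d = (-6)·(-13) + (-5)·14 + 7·(-10)
  = 78 - 70 - 70
  = -62
Equation: -6x - 5y + 7z = -62

-6x - 5y + 7z = -62


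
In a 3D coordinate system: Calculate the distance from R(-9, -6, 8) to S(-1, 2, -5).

d = √[(x₂-x₁)² + (y₂-y₁)² + (z₂-z₁)²]
  = √[8² + 8² + (-13)²]
  = √[64 + 64 + 169]
  = √297
  ≈ 17.23

17.23


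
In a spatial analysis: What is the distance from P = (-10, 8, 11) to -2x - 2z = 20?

distance = |a·x₀ + b·y₀ + c·z₀ - d| / √(a² + b² + c²)
  = |(-2)·(-10) + 0·8 + (-2)·11 - 20| / √((-2)² + 0² + (-2)²)
  = |20 + 0 - 22 - 20| / √(4 + 0 + 4)
  = |-22| / √8
  = 22 / 2.828
  ≈ 7.778

7.778


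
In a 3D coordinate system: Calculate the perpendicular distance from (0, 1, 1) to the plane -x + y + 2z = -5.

distance = |a·x₀ + b·y₀ + c·z₀ - d| / √(a² + b² + c²)
  = |(-1)·0 + 1·1 + 2·1 - (-5)| / √((-1)² + 1² + 2²)
  = |0 + 1 + 2 + 5| / √(1 + 1 + 4)
  = |8| / √6
  = 8 / 2.449
  ≈ 3.266

3.266


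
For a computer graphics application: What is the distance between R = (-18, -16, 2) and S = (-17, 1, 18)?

d = √[(x₂-x₁)² + (y₂-y₁)² + (z₂-z₁)²]
  = √[1² + 17² + 16²]
  = √[1 + 289 + 256]
  = √546
  ≈ 23.37

23.37


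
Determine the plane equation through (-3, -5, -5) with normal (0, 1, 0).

The plane through P with normal n = (a, b, c) satisfies n·(r - P) = 0,
i.e. ax + by + cz = a·x₀ + b·y₀ + c·z₀.
d = 0·(-3) + 1·(-5) + 0·(-5)
  = 0 - 5 + 0
  = -5
Equation: y = -5

y = -5


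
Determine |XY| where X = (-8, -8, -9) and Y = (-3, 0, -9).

d = √[(x₂-x₁)² + (y₂-y₁)² + (z₂-z₁)²]
  = √[5² + 8² + 0²]
  = √[25 + 64 + 0]
  = √89
  ≈ 9.434

9.434


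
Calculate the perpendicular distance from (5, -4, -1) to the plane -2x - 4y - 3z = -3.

distance = |a·x₀ + b·y₀ + c·z₀ - d| / √(a² + b² + c²)
  = |(-2)·5 + (-4)·(-4) + (-3)·(-1) - (-3)| / √((-2)² + (-4)² + (-3)²)
  = |-10 + 16 + 3 + 3| / √(4 + 16 + 9)
  = |12| / √29
  = 12 / 5.385
  ≈ 2.228

2.228


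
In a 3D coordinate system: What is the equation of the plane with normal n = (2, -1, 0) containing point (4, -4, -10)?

The plane through P with normal n = (a, b, c) satisfies n·(r - P) = 0,
i.e. ax + by + cz = a·x₀ + b·y₀ + c·z₀.
d = 2·4 + (-1)·(-4) + 0·(-10)
  = 8 + 4 + 0
  = 12
Equation: 2x - y = 12

2x - y = 12


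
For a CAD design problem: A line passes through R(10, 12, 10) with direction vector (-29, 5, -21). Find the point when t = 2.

P(t) = R + t·d
  = (10 + (-29)·2, 12 + 5·2, 10 + (-21)·2)
  = (10 - 58, 12 + 10, 10 - 42)
  = (-48, 22, -32)

(-48, 22, -32)


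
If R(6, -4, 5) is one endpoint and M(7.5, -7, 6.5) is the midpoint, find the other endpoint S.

S = 2M - R
  = (2·7.5 - 6, 2·(-7) - (-4), 2·6.5 - 5)
  = (15 - 6, -14 + 4, 13 - 5)
  = (9, -10, 8)

(9, -10, 8)


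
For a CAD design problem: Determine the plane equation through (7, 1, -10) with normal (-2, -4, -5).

The plane through P with normal n = (a, b, c) satisfies n·(r - P) = 0,
i.e. ax + by + cz = a·x₀ + b·y₀ + c·z₀.
d = (-2)·7 + (-4)·1 + (-5)·(-10)
  = -14 - 4 + 50
  = 32
Equation: -2x - 4y - 5z = 32

-2x - 4y - 5z = 32


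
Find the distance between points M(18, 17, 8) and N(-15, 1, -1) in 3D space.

d = √[(x₂-x₁)² + (y₂-y₁)² + (z₂-z₁)²]
  = √[(-33)² + (-16)² + (-9)²]
  = √[1089 + 256 + 81]
  = √1426
  ≈ 37.76

37.76


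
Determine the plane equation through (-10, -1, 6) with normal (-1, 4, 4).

The plane through P with normal n = (a, b, c) satisfies n·(r - P) = 0,
i.e. ax + by + cz = a·x₀ + b·y₀ + c·z₀.
d = (-1)·(-10) + 4·(-1) + 4·6
  = 10 - 4 + 24
  = 30
Equation: -x + 4y + 4z = 30

-x + 4y + 4z = 30


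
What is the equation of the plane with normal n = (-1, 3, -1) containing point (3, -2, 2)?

The plane through P with normal n = (a, b, c) satisfies n·(r - P) = 0,
i.e. ax + by + cz = a·x₀ + b·y₀ + c·z₀.
d = (-1)·3 + 3·(-2) + (-1)·2
  = -3 - 6 - 2
  = -11
Equation: -x + 3y - z = -11

-x + 3y - z = -11


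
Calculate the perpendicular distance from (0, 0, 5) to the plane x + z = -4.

distance = |a·x₀ + b·y₀ + c·z₀ - d| / √(a² + b² + c²)
  = |1·0 + 0·0 + 1·5 - (-4)| / √(1² + 0² + 1²)
  = |0 + 0 + 5 + 4| / √(1 + 0 + 1)
  = |9| / √2
  = 9 / 1.414
  ≈ 6.364

6.364


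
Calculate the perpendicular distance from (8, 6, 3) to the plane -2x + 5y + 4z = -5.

distance = |a·x₀ + b·y₀ + c·z₀ - d| / √(a² + b² + c²)
  = |(-2)·8 + 5·6 + 4·3 - (-5)| / √((-2)² + 5² + 4²)
  = |-16 + 30 + 12 + 5| / √(4 + 25 + 16)
  = |31| / √45
  = 31 / 6.708
  ≈ 4.621

4.621


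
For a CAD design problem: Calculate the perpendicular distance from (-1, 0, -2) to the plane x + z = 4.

distance = |a·x₀ + b·y₀ + c·z₀ - d| / √(a² + b² + c²)
  = |1·(-1) + 0·0 + 1·(-2) - 4| / √(1² + 0² + 1²)
  = |-1 + 0 - 2 - 4| / √(1 + 0 + 1)
  = |-7| / √2
  = 7 / 1.414
  ≈ 4.95

4.95


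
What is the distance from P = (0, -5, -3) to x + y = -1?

distance = |a·x₀ + b·y₀ + c·z₀ - d| / √(a² + b² + c²)
  = |1·0 + 1·(-5) + 0·(-3) - (-1)| / √(1² + 1² + 0²)
  = |0 - 5 + 0 + 1| / √(1 + 1 + 0)
  = |-4| / √2
  = 4 / 1.414
  ≈ 2.828

2.828


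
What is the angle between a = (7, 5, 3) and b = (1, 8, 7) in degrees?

a·b = 7·1 + 5·8 + 3·7 = 7 + 40 + 21 = 68
|a| = √(7² + 5² + 3²) = √83 ≈ 9.11
|b| = √(1² + 8² + 7²) = √114 ≈ 10.68
cos θ = (a·b)/(|a||b|) = 68/(9.11·10.68) ≈ 0.6991
θ = arccos(0.6991) ≈ 45.65°

45.65°


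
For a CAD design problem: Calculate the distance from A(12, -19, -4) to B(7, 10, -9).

d = √[(x₂-x₁)² + (y₂-y₁)² + (z₂-z₁)²]
  = √[(-5)² + 29² + (-5)²]
  = √[25 + 841 + 25]
  = √891
  ≈ 29.85

29.85


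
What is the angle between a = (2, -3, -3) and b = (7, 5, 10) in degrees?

a·b = 2·7 + (-3)·5 + (-3)·10 = 14 - 15 - 30 = -31
|a| = √(2² + (-3)² + (-3)²) = √22 ≈ 4.69
|b| = √(7² + 5² + 10²) = √174 ≈ 13.19
cos θ = (a·b)/(|a||b|) = -31/(4.69·13.19) ≈ -0.501
θ = arccos(-0.501) ≈ 120.1°

120.1°


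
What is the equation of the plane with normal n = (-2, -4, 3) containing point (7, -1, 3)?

The plane through P with normal n = (a, b, c) satisfies n·(r - P) = 0,
i.e. ax + by + cz = a·x₀ + b·y₀ + c·z₀.
d = (-2)·7 + (-4)·(-1) + 3·3
  = -14 + 4 + 9
  = -1
Equation: -2x - 4y + 3z = -1

-2x - 4y + 3z = -1


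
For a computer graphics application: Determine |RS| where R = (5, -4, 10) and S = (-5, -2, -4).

d = √[(x₂-x₁)² + (y₂-y₁)² + (z₂-z₁)²]
  = √[(-10)² + 2² + (-14)²]
  = √[100 + 4 + 196]
  = √300
  ≈ 17.32

17.32


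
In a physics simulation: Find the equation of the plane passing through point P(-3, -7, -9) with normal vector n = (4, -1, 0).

The plane through P with normal n = (a, b, c) satisfies n·(r - P) = 0,
i.e. ax + by + cz = a·x₀ + b·y₀ + c·z₀.
d = 4·(-3) + (-1)·(-7) + 0·(-9)
  = -12 + 7 + 0
  = -5
Equation: 4x - y = -5

4x - y = -5


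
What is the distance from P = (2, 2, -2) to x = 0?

distance = |a·x₀ + b·y₀ + c·z₀ - d| / √(a² + b² + c²)
  = |1·2 + 0·2 + 0·(-2) - 0| / √(1² + 0² + 0²)
  = |2 + 0 + 0 + 0| / √(1 + 0 + 0)
  = |2| / √1
  = 2 / 1
  ≈ 2

2


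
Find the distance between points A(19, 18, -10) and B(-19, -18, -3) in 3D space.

d = √[(x₂-x₁)² + (y₂-y₁)² + (z₂-z₁)²]
  = √[(-38)² + (-36)² + 7²]
  = √[1444 + 1296 + 49]
  = √2789
  ≈ 52.81

52.81


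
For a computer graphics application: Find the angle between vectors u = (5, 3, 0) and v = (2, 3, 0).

u·v = 5·2 + 3·3 + 0·0 = 10 + 9 + 0 = 19
|u| = √(5² + 3² + 0²) = √34 ≈ 5.831
|v| = √(2² + 3² + 0²) = √13 ≈ 3.606
cos θ = (u·v)/(|u||v|) = 19/(5.831·3.606) ≈ 0.9037
θ = arccos(0.9037) ≈ 25.35°

25.35°


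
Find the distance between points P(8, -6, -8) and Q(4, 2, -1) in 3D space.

d = √[(x₂-x₁)² + (y₂-y₁)² + (z₂-z₁)²]
  = √[(-4)² + 8² + 7²]
  = √[16 + 64 + 49]
  = √129
  ≈ 11.36

11.36


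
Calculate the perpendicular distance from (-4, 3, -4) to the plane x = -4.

distance = |a·x₀ + b·y₀ + c·z₀ - d| / √(a² + b² + c²)
  = |1·(-4) + 0·3 + 0·(-4) - (-4)| / √(1² + 0² + 0²)
  = |-4 + 0 + 0 + 4| / √(1 + 0 + 0)
  = |0| / √1
  = 0 / 1
  ≈ 0

0


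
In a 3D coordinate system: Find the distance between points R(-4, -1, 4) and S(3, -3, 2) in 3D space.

d = √[(x₂-x₁)² + (y₂-y₁)² + (z₂-z₁)²]
  = √[7² + (-2)² + (-2)²]
  = √[49 + 4 + 4]
  = √57
  ≈ 7.55

7.55


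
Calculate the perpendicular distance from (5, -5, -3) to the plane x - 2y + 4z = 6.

distance = |a·x₀ + b·y₀ + c·z₀ - d| / √(a² + b² + c²)
  = |1·5 + (-2)·(-5) + 4·(-3) - 6| / √(1² + (-2)² + 4²)
  = |5 + 10 - 12 - 6| / √(1 + 4 + 16)
  = |-3| / √21
  = 3 / 4.583
  ≈ 0.6547

0.6547


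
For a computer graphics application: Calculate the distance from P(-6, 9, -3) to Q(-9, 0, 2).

d = √[(x₂-x₁)² + (y₂-y₁)² + (z₂-z₁)²]
  = √[(-3)² + (-9)² + 5²]
  = √[9 + 81 + 25]
  = √115
  ≈ 10.72

10.72


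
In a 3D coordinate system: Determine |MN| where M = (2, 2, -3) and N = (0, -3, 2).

d = √[(x₂-x₁)² + (y₂-y₁)² + (z₂-z₁)²]
  = √[(-2)² + (-5)² + 5²]
  = √[4 + 25 + 25]
  = √54
  ≈ 7.348

7.348


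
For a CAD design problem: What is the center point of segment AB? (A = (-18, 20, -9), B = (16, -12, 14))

M = ((x₁+x₂)/2, (y₁+y₂)/2, (z₁+z₂)/2)
  = ((-18 + 16)/2, (20 - 12)/2, (-9 + 14)/2)
  = (-2/2, 8/2, 5/2)
  = (-1, 4, 2.5)

(-1, 4, 2.5)


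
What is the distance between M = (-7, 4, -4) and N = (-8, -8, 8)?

d = √[(x₂-x₁)² + (y₂-y₁)² + (z₂-z₁)²]
  = √[(-1)² + (-12)² + 12²]
  = √[1 + 144 + 144]
  = √289
  ≈ 17

17


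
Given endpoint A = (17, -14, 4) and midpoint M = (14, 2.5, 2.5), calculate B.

B = 2M - A
  = (2·14 - 17, 2·2.5 - (-14), 2·2.5 - 4)
  = (28 - 17, 5 + 14, 5 - 4)
  = (11, 19, 1)

(11, 19, 1)


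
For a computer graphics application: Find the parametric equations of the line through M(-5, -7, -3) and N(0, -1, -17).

Direction vector d = N - M = (0 + 5, -1 + 7, -17 + 3) = (5, 6, -14)
Parametric form r = M + t·d:
x = -5 + 5t, y = -7 + 6t, z = -3 - 14t

x = -5 + 5t, y = -7 + 6t, z = -3 - 14t


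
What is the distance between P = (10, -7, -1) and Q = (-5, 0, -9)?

d = √[(x₂-x₁)² + (y₂-y₁)² + (z₂-z₁)²]
  = √[(-15)² + 7² + (-8)²]
  = √[225 + 49 + 64]
  = √338
  ≈ 18.38

18.38


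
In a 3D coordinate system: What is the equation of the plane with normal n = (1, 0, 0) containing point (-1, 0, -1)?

The plane through P with normal n = (a, b, c) satisfies n·(r - P) = 0,
i.e. ax + by + cz = a·x₀ + b·y₀ + c·z₀.
d = 1·(-1) + 0·0 + 0·(-1)
  = -1 + 0 + 0
  = -1
Equation: x = -1

x = -1


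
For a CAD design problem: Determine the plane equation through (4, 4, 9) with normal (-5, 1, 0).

The plane through P with normal n = (a, b, c) satisfies n·(r - P) = 0,
i.e. ax + by + cz = a·x₀ + b·y₀ + c·z₀.
d = (-5)·4 + 1·4 + 0·9
  = -20 + 4 + 0
  = -16
Equation: -5x + y = -16

-5x + y = -16


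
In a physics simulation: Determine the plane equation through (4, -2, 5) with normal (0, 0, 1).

The plane through P with normal n = (a, b, c) satisfies n·(r - P) = 0,
i.e. ax + by + cz = a·x₀ + b·y₀ + c·z₀.
d = 0·4 + 0·(-2) + 1·5
  = 0 + 0 + 5
  = 5
Equation: z = 5

z = 5


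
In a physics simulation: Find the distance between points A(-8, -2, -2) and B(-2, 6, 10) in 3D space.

d = √[(x₂-x₁)² + (y₂-y₁)² + (z₂-z₁)²]
  = √[6² + 8² + 12²]
  = √[36 + 64 + 144]
  = √244
  ≈ 15.62

15.62


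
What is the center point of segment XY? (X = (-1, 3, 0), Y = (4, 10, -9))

M = ((x₁+x₂)/2, (y₁+y₂)/2, (z₁+z₂)/2)
  = ((-1 + 4)/2, (3 + 10)/2, (0 - 9)/2)
  = (3/2, 13/2, -9/2)
  = (1.5, 6.5, -4.5)

(1.5, 6.5, -4.5)


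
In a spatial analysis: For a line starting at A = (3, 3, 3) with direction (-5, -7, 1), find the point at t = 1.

P(t) = A + t·d
  = (3 + (-5)·1, 3 + (-7)·1, 3 + 1·1)
  = (3 - 5, 3 - 7, 3 + 1)
  = (-2, -4, 4)

(-2, -4, 4)


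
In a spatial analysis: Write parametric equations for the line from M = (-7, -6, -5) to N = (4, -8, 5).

Direction vector d = N - M = (4 + 7, -8 + 6, 5 + 5) = (11, -2, 10)
Parametric form r = M + t·d:
x = -7 + 11t, y = -6 - 2t, z = -5 + 10t

x = -7 + 11t, y = -6 - 2t, z = -5 + 10t


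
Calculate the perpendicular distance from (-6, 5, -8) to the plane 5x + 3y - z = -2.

distance = |a·x₀ + b·y₀ + c·z₀ - d| / √(a² + b² + c²)
  = |5·(-6) + 3·5 + (-1)·(-8) - (-2)| / √(5² + 3² + (-1)²)
  = |-30 + 15 + 8 + 2| / √(25 + 9 + 1)
  = |-5| / √35
  = 5 / 5.916
  ≈ 0.8452

0.8452


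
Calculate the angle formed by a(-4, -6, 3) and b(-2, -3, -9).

a·b = (-4)·(-2) + (-6)·(-3) + 3·(-9) = 8 + 18 - 27 = -1
|a| = √((-4)² + (-6)² + 3²) = √61 ≈ 7.81
|b| = √((-2)² + (-3)² + (-9)²) = √94 ≈ 9.695
cos θ = (a·b)/(|a||b|) = -1/(7.81·9.695) ≈ -0.01321
θ = arccos(-0.01321) ≈ 90.76°

90.76°


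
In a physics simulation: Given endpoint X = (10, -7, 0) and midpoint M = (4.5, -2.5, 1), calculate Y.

Y = 2M - X
  = (2·4.5 - 10, 2·(-2.5) - (-7), 2·1 - 0)
  = (9 - 10, -5 + 7, 2 + 0)
  = (-1, 2, 2)

(-1, 2, 2)


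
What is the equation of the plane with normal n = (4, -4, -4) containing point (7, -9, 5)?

The plane through P with normal n = (a, b, c) satisfies n·(r - P) = 0,
i.e. ax + by + cz = a·x₀ + b·y₀ + c·z₀.
d = 4·7 + (-4)·(-9) + (-4)·5
  = 28 + 36 - 20
  = 44
Equation: 4x - 4y - 4z = 44

4x - 4y - 4z = 44


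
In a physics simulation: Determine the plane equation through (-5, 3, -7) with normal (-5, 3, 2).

The plane through P with normal n = (a, b, c) satisfies n·(r - P) = 0,
i.e. ax + by + cz = a·x₀ + b·y₀ + c·z₀.
d = (-5)·(-5) + 3·3 + 2·(-7)
  = 25 + 9 - 14
  = 20
Equation: -5x + 3y + 2z = 20

-5x + 3y + 2z = 20


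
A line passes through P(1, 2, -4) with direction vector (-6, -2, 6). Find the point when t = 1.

P(t) = P + t·d
  = (1 + (-6)·1, 2 + (-2)·1, -4 + 6·1)
  = (1 - 6, 2 - 2, -4 + 6)
  = (-5, 0, 2)

(-5, 0, 2)


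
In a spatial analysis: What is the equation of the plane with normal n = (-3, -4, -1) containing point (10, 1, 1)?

The plane through P with normal n = (a, b, c) satisfies n·(r - P) = 0,
i.e. ax + by + cz = a·x₀ + b·y₀ + c·z₀.
d = (-3)·10 + (-4)·1 + (-1)·1
  = -30 - 4 - 1
  = -35
Equation: -3x - 4y - z = -35

-3x - 4y - z = -35


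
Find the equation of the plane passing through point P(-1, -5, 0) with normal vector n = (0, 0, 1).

The plane through P with normal n = (a, b, c) satisfies n·(r - P) = 0,
i.e. ax + by + cz = a·x₀ + b·y₀ + c·z₀.
d = 0·(-1) + 0·(-5) + 1·0
  = 0 + 0 + 0
  = 0
Equation: z = 0

z = 0


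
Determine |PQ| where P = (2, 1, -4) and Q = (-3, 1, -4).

d = √[(x₂-x₁)² + (y₂-y₁)² + (z₂-z₁)²]
  = √[(-5)² + 0² + 0²]
  = √[25 + 0 + 0]
  = √25
  ≈ 5

5


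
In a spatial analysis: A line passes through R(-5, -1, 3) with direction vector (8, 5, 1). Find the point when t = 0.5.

P(t) = R + t·d
  = (-5 + 8·0.5, -1 + 5·0.5, 3 + 1·0.5)
  = (-5 + 4, -1 + 2.5, 3 + 0.5)
  = (-1, 1.5, 3.5)

(-1, 1.5, 3.5)


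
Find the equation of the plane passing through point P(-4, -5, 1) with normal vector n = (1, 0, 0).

The plane through P with normal n = (a, b, c) satisfies n·(r - P) = 0,
i.e. ax + by + cz = a·x₀ + b·y₀ + c·z₀.
d = 1·(-4) + 0·(-5) + 0·1
  = -4 + 0 + 0
  = -4
Equation: x = -4

x = -4


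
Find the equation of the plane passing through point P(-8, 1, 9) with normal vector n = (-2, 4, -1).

The plane through P with normal n = (a, b, c) satisfies n·(r - P) = 0,
i.e. ax + by + cz = a·x₀ + b·y₀ + c·z₀.
d = (-2)·(-8) + 4·1 + (-1)·9
  = 16 + 4 - 9
  = 11
Equation: -2x + 4y - z = 11

-2x + 4y - z = 11


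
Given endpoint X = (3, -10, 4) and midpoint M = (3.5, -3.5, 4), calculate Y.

Y = 2M - X
  = (2·3.5 - 3, 2·(-3.5) - (-10), 2·4 - 4)
  = (7 - 3, -7 + 10, 8 - 4)
  = (4, 3, 4)

(4, 3, 4)


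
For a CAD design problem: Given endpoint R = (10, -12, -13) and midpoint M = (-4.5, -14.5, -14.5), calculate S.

S = 2M - R
  = (2·(-4.5) - 10, 2·(-14.5) - (-12), 2·(-14.5) - (-13))
  = (-9 - 10, -29 + 12, -29 + 13)
  = (-19, -17, -16)

(-19, -17, -16)


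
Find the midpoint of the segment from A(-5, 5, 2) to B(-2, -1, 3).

M = ((x₁+x₂)/2, (y₁+y₂)/2, (z₁+z₂)/2)
  = ((-5 - 2)/2, (5 - 1)/2, (2 + 3)/2)
  = (-7/2, 4/2, 5/2)
  = (-3.5, 2, 2.5)

(-3.5, 2, 2.5)


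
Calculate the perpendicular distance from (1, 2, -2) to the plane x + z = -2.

distance = |a·x₀ + b·y₀ + c·z₀ - d| / √(a² + b² + c²)
  = |1·1 + 0·2 + 1·(-2) - (-2)| / √(1² + 0² + 1²)
  = |1 + 0 - 2 + 2| / √(1 + 0 + 1)
  = |1| / √2
  = 1 / 1.414
  ≈ 0.7071

0.7071


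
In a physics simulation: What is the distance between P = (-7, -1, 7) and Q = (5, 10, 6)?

d = √[(x₂-x₁)² + (y₂-y₁)² + (z₂-z₁)²]
  = √[12² + 11² + (-1)²]
  = √[144 + 121 + 1]
  = √266
  ≈ 16.31

16.31


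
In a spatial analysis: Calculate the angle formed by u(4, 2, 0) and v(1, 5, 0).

u·v = 4·1 + 2·5 + 0·0 = 4 + 10 + 0 = 14
|u| = √(4² + 2² + 0²) = √20 ≈ 4.472
|v| = √(1² + 5² + 0²) = √26 ≈ 5.099
cos θ = (u·v)/(|u||v|) = 14/(4.472·5.099) ≈ 0.6139
θ = arccos(0.6139) ≈ 52.13°

52.13°


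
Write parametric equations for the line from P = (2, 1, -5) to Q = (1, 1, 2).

Direction vector d = Q - P = (1 - 2, 1 - 1, 2 + 5) = (-1, 0, 7)
Parametric form r = P + t·d:
x = 2 - t, y = 1, z = -5 + 7t

x = 2 - t, y = 1, z = -5 + 7t


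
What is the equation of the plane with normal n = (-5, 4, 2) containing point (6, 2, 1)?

The plane through P with normal n = (a, b, c) satisfies n·(r - P) = 0,
i.e. ax + by + cz = a·x₀ + b·y₀ + c·z₀.
d = (-5)·6 + 4·2 + 2·1
  = -30 + 8 + 2
  = -20
Equation: -5x + 4y + 2z = -20

-5x + 4y + 2z = -20


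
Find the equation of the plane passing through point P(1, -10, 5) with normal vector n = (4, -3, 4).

The plane through P with normal n = (a, b, c) satisfies n·(r - P) = 0,
i.e. ax + by + cz = a·x₀ + b·y₀ + c·z₀.
d = 4·1 + (-3)·(-10) + 4·5
  = 4 + 30 + 20
  = 54
Equation: 4x - 3y + 4z = 54

4x - 3y + 4z = 54


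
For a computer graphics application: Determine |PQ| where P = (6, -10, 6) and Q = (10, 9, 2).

d = √[(x₂-x₁)² + (y₂-y₁)² + (z₂-z₁)²]
  = √[4² + 19² + (-4)²]
  = √[16 + 361 + 16]
  = √393
  ≈ 19.82

19.82


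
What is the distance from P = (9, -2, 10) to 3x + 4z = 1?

distance = |a·x₀ + b·y₀ + c·z₀ - d| / √(a² + b² + c²)
  = |3·9 + 0·(-2) + 4·10 - 1| / √(3² + 0² + 4²)
  = |27 + 0 + 40 - 1| / √(9 + 0 + 16)
  = |66| / √25
  = 66 / 5
  ≈ 13.2

13.2


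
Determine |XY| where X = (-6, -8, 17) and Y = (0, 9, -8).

d = √[(x₂-x₁)² + (y₂-y₁)² + (z₂-z₁)²]
  = √[6² + 17² + (-25)²]
  = √[36 + 289 + 625]
  = √950
  ≈ 30.82

30.82


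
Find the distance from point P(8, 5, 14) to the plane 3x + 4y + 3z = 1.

distance = |a·x₀ + b·y₀ + c·z₀ - d| / √(a² + b² + c²)
  = |3·8 + 4·5 + 3·14 - 1| / √(3² + 4² + 3²)
  = |24 + 20 + 42 - 1| / √(9 + 16 + 9)
  = |85| / √34
  = 85 / 5.831
  ≈ 14.58

14.58


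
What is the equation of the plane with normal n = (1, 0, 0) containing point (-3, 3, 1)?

The plane through P with normal n = (a, b, c) satisfies n·(r - P) = 0,
i.e. ax + by + cz = a·x₀ + b·y₀ + c·z₀.
d = 1·(-3) + 0·3 + 0·1
  = -3 + 0 + 0
  = -3
Equation: x = -3

x = -3


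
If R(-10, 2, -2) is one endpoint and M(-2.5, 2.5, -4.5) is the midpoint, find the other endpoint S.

S = 2M - R
  = (2·(-2.5) - (-10), 2·2.5 - 2, 2·(-4.5) - (-2))
  = (-5 + 10, 5 - 2, -9 + 2)
  = (5, 3, -7)

(5, 3, -7)


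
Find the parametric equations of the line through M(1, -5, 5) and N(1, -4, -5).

Direction vector d = N - M = (1 - 1, -4 + 5, -5 - 5) = (0, 1, -10)
Parametric form r = M + t·d:
x = 1, y = -5 + t, z = 5 - 10t

x = 1, y = -5 + t, z = 5 - 10t


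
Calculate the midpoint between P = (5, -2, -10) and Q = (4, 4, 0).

M = ((x₁+x₂)/2, (y₁+y₂)/2, (z₁+z₂)/2)
  = ((5 + 4)/2, (-2 + 4)/2, (-10 + 0)/2)
  = (9/2, 2/2, -10/2)
  = (4.5, 1, -5)

(4.5, 1, -5)


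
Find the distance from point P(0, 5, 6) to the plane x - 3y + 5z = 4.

distance = |a·x₀ + b·y₀ + c·z₀ - d| / √(a² + b² + c²)
  = |1·0 + (-3)·5 + 5·6 - 4| / √(1² + (-3)² + 5²)
  = |0 - 15 + 30 - 4| / √(1 + 9 + 25)
  = |11| / √35
  = 11 / 5.916
  ≈ 1.859

1.859


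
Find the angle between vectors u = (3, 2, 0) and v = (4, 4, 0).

u·v = 3·4 + 2·4 + 0·0 = 12 + 8 + 0 = 20
|u| = √(3² + 2² + 0²) = √13 ≈ 3.606
|v| = √(4² + 4² + 0²) = √32 ≈ 5.657
cos θ = (u·v)/(|u||v|) = 20/(3.606·5.657) ≈ 0.9806
θ = arccos(0.9806) ≈ 11.31°

11.31°
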